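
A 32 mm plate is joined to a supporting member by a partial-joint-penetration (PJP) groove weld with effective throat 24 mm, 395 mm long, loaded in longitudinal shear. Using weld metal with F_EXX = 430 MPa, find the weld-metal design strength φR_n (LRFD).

Effective throat (given) t_e = 24 mm.
A_we = 24 × 395 = 9480 mm².
F_nw = 0.6 F_EXX = 258 MPa.
φR_n = 0.75 × 258 × 9480 × 10⁻³ = 1834 kN.

φR_n ≈ 1830 kN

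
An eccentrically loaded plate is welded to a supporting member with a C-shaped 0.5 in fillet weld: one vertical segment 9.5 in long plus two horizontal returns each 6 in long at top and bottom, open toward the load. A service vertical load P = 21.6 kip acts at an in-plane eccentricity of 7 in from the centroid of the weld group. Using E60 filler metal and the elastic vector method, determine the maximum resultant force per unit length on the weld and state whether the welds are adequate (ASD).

f_max ≈ 3.05 kip/in; adequate

E60XX → F_EXX = 60 ksi.
Total weld length L_w = 21.5 in. Treat welds as unit-width lines.
Centroid: x̄ = 2×6×3 / 21.5 = 1.674 in from the vertical weld.
Polar moment about centroid: J = I_x + I_y = [9.5³/12 + 2×6×4.75²] + [9.5×1.674² + 2(6³/12 + 6×1.326²)] = 425.9 in³.
Direct shear f_v = P/L_w = 21.6 / 21.5 = 1.005 kip/in (vertical).
Torsion M = P·e = 21.6 × 7 = 151.2 kip·in.
Critical point at (x, y) = (4.326, 4.75) from centroid. f_tx = M·y/J = 1.686 kip/in; f_ty = M·x/J = 1.536 kip/in.
Resultant f_max = √[f_tx² + (f_v + f_ty)²] = √[1.686² + (1.005 + 1.536)²] = 3.049 kip/in.
Capacity per unit length: r_n/Ω = (1/2.0) × 0.6 × 60 × (0.707 × 0.5) = 6.363 kip/in.
3.049 ≤ 6.363 → adequate.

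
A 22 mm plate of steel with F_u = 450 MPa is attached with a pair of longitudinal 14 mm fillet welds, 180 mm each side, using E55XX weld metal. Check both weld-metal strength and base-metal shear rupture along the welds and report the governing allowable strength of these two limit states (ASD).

R_n/Ω ≈ 588 kN (weld metal governs)

E55XX → F_EXX = 550 MPa.
t_e = 0.707 × 14 = 9.898 mm; L = 360 mm.
Weld metal: R_n/Ω = (1/2.0) × 0.6 × 550 × 9.898 × 360 × 10⁻³ = 587.9 kN.
Base metal (shear rupture): R_n/Ω = (1/2.0) × 0.6 × 450 × 22 × 360 × 10⁻³ = 1069 kN.
Governing: weld metal.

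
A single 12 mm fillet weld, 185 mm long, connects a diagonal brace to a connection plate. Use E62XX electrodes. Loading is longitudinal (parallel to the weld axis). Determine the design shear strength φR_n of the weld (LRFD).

φR_n ≈ 438 kN

E62XX → F_EXX = 620 MPa.
Effective throat t_e = 0.707 × 12 = 8.484 mm.
Total length L = 185 mm; A_we = 8.484 × 185 = 1570 mm².
F_nw = 0.6 F_EXX = 0.6 × 620 = 372 MPa.
φR_n = 0.75 × 372 × 1570 × 10⁻³ = 437.9 kN.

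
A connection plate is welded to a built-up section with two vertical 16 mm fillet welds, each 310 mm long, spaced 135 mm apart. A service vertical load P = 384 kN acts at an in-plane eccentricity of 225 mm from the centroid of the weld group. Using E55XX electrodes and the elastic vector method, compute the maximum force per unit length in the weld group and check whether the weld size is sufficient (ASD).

E55XX → F_EXX = 550 MPa.
Total weld length L_w = 620 mm. Treat welds as unit-width lines.
Polar moment about centroid: J = 2[d³/12 + d(b/2)²] = 2[310³/12 + 310×67.5²] = 7790000 mm³.
Direct shear f_v = P/L_w = 384×10³ / 620 = 619.4 N/mm (vertical).
Torsion M = P·e = 384×10³ × 225 = 86400000 N·mm.
Critical point at (x, y) = (67.5, 155) from centroid. f_tx = M·y/J = 1719 N/mm; f_ty = M·x/J = 748.6 N/mm.
Resultant f_max = √[f_tx² + (f_v + f_ty)²] = √[1719² + (619.4 + 748.6)²] = 2197 N/mm.
Capacity per unit length: r_n/Ω = (1/2.0) × 0.6 × 550 × (0.707 × 16) = 1866 N/mm.
2197 > 1866 → NOT adequate.

f_max ≈ 2200 N/mm; NOT adequate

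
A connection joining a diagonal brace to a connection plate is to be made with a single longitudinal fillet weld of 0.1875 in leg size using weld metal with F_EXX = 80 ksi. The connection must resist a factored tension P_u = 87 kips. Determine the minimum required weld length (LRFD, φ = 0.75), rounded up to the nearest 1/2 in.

Throat t_e = 0.707 × 0.1875 = 0.1326 in.
φr_n = 0.75 × 0.6 × 80 × 0.1326 = 4.772 kips/in.
L_req = P_u / φr_n = 87 / 4.772 = 18.23 in total.
Round up → use L = 18.5 in.

L = 18.5 in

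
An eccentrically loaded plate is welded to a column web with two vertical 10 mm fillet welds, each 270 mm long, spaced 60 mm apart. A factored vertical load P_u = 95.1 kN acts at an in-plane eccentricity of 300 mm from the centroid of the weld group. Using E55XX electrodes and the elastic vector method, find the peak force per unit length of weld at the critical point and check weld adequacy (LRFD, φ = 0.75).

E55XX → F_EXX = 550 MPa.
Total weld length L_w = 540 mm. Treat welds as unit-width lines.
Polar moment about centroid: J = 2[d³/12 + d(b/2)²] = 2[270³/12 + 270×30²] = 3766000 mm³.
Direct shear f_v = P/L_w = 95.1×10³ / 540 = 176.1 N/mm (vertical).
Torsion M = P·e = 95.1×10³ × 300 = 28530000 N·mm.
Critical point at (x, y) = (30, 135) from centroid. f_tx = M·y/J = 1023 N/mm; f_ty = M·x/J = 227.2 N/mm.
Resultant f_max = √[f_tx² + (f_v + f_ty)²] = √[1023² + (176.1 + 227.2)²] = 1099 N/mm.
Capacity per unit length: φr_n = 0.75 × 0.6 × 550 × (0.707 × 10) = 1750 N/mm.
1099 ≤ 1750 → adequate.

f_max ≈ 1100 N/mm; adequate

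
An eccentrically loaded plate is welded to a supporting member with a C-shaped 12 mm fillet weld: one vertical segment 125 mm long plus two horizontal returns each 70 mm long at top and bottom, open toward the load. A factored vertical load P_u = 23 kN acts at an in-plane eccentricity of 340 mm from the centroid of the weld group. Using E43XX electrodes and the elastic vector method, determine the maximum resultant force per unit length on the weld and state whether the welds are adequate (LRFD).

E43XX → F_EXX = 430 MPa.
Total weld length L_w = 265 mm. Treat welds as unit-width lines.
Centroid: x̄ = 2×70×35 / 265 = 18.49 mm from the vertical weld.
Polar moment about centroid: J = I_x + I_y = [125³/12 + 2×70×62.5²] + [125×18.49² + 2(70³/12 + 70×16.51²)] = 847700 mm³.
Direct shear f_v = P/L_w = 23×10³ / 265 = 86.79 N/mm (vertical).
Torsion M = P·e = 23×10³ × 340 = 7820000 N·mm.
Critical point at (x, y) = (51.51, 62.5) from centroid. f_tx = M·y/J = 576.6 N/mm; f_ty = M·x/J = 475.2 N/mm.
Resultant f_max = √[f_tx² + (f_v + f_ty)²] = √[576.6² + (86.79 + 475.2)²] = 805.1 N/mm.
Capacity per unit length: φr_n = 0.75 × 0.6 × 430 × (0.707 × 12) = 1642 N/mm.
805.1 ≤ 1642 → adequate.

f_max ≈ 805 N/mm; adequate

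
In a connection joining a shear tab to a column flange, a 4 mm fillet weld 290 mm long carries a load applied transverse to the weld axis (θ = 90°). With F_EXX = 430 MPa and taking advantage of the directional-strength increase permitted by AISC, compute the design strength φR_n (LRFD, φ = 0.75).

t_e = 0.707 × 4 = 2.828 mm; A_we = 2.828 × 290 = 820.1 mm².
Directional factor: 1.0 + 0.5 sin^1.5(90°) = 1.5.
F_nw = 0.6 × 430 × 1.5 = 387 MPa.
φR_n = 0.75 × 387 × 820.1 × 10⁻³ = 238 kN.

φR_n ≈ 238 kN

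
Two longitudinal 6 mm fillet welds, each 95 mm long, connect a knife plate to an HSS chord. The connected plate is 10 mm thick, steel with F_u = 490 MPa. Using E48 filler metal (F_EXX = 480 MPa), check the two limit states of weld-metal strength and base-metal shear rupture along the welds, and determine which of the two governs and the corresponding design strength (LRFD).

φR_n ≈ 174 kN (weld metal governs)

t_e = 0.707 × 6 = 4.242 mm; L = 190 mm.
Weld metal: φR_n = 0.75 × 0.6 × 480 × 4.242 × 190 × 10⁻³ = 174.1 kN.
Base metal (shear rupture): φR_n = 0.75 × 0.6 × 490 × 10 × 190 × 10⁻³ = 419 kN.
Governing: weld metal.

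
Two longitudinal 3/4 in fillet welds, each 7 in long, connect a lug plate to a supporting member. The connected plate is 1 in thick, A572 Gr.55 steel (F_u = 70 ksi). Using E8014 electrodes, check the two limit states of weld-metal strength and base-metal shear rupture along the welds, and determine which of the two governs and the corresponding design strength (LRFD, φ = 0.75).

φR_n ≈ 267 kip (weld metal governs)

E80XX → F_EXX = 80 ksi.
t_e = 0.707 × 0.75 = 0.5302 in; L = 14 in.
Weld metal: φR_n = 0.75 × 0.6 × 80 × 0.5302 × 14 = 267.2 kip.
Base metal (shear rupture): φR_n = 0.75 × 0.6 × 70 × 1 × 14 = 441 kip.
Governing: weld metal.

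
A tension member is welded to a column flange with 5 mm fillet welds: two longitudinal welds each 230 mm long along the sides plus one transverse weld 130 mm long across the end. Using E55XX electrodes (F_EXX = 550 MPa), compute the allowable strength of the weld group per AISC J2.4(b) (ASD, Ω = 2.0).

R_n/Ω ≈ 344 kN

t_e = 0.707 × 5 = 3.535 mm.
R_nwl = 0.6 × 550 × 3.535 × 460 × 10⁻³ = 536.6 kN (longitudinal, 2 welds).
R_nwt = 0.6 × 550 × 3.535 × 130 × 10⁻³ = 151.7 kN (transverse, base value).
(i) R_nwl + R_nwt = 688.3 kN; (ii) 0.85 R_nwl + 1.5 R_nwt = 683.6 kN.
R_n = max = 688.3 kN [governs: (i)]; R_n/Ω = 344.1 kN.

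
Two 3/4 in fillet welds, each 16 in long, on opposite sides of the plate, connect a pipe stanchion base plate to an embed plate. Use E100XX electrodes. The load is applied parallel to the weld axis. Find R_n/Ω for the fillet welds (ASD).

R_n/Ω ≈ 509 kips

E100XX → F_EXX = 100 ksi.
Effective throat t_e = 0.707 × 0.75 = 0.5302 in.
Total length L = 32 in; A_we = 0.5302 × 32 = 16.97 in².
F_nw = 0.6 F_EXX = 0.6 × 100 = 60 ksi.
R_n = 60 × 16.97 = 1018 kips; R_n/Ω = 1018/2.0 = 509 kips.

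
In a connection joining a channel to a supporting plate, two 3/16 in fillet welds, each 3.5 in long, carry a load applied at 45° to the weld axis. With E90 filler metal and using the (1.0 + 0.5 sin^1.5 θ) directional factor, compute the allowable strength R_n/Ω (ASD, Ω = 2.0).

E90XX → F_EXX = 90 ksi.
t_e = 0.707 × 0.1875 = 0.1326 in; A_we = 0.1326 × 7 = 0.9279 in².
Directional factor: 1.0 + 0.5 sin^1.5(45°) = 1.297.
F_nw = 0.6 × 90 × 1.297 = 70.05 ksi.
R_n/Ω = (70.05 × 0.9279) / 2.0 = 32.5 kips.

R_n/Ω ≈ 32.5 kips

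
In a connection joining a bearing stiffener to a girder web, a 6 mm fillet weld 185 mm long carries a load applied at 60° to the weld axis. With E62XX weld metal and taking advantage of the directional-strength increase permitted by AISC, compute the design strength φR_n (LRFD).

φR_n ≈ 307 kN

E62XX → F_EXX = 620 MPa.
t_e = 0.707 × 6 = 4.242 mm; A_we = 4.242 × 185 = 784.8 mm².
Directional factor: 1.0 + 0.5 sin^1.5(60°) = 1.403.
F_nw = 0.6 × 620 × 1.403 = 521.9 MPa.
φR_n = 0.75 × 521.9 × 784.8 × 10⁻³ = 307.2 kN.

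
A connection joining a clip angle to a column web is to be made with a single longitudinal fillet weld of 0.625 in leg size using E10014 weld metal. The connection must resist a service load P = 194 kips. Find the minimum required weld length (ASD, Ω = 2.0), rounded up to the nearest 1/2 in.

E100XX → F_EXX = 100 ksi.
Throat t_e = 0.707 × 0.625 = 0.4419 in.
r_n/Ω = (0.6 × 100 × 0.4419) / 2.0 = 13.26 kip/in.
L_req = P / (r_n/Ω) = 194 / 13.26 = 14.63 in total.
Round up → use L = 15 in.

L = 15 in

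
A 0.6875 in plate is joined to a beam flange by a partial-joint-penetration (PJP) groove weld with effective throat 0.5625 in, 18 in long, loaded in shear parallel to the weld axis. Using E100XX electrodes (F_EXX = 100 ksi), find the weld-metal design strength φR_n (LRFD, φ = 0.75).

φR_n ≈ 456 kips

Effective throat (given) t_e = 0.5625 in.
A_we = 0.5625 × 18 = 10.12 in².
F_nw = 0.6 F_EXX = 60 ksi.
φR_n = 0.75 × 60 × 10.12 = 455.6 kips.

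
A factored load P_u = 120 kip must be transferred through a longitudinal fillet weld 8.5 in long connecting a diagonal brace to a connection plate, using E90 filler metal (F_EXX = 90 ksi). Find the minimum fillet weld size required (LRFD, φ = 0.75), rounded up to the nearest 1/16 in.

w = 1/2 in

Total weld length L = 8.5 in.
Required throat t_e = P_u / (φ × 0.6 F_EXX × L) = 120 / (0.75 × 0.6 × 90 × 8.5) = 0.3486 in.
Required leg w = t_e / 0.707 = 0.493 in → use 1/2 in.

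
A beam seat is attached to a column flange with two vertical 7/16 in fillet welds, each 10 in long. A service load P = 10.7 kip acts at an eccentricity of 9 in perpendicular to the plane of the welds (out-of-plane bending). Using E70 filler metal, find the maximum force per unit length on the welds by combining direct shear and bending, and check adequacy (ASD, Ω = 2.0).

f_max ≈ 2.94 kip/in; adequate

E70XX → F_EXX = 70 ksi.
L_w = 2 × 10 = 20 in; section modulus (unit throat) S = 2 × L²/6 = 33.33 in².
Direct shear f_v = P/L_w = 10.7/20 = 0.535 kip/in.
Moment M = P × e = 10.7 × 9 = 96.3 kip·in; bending f_b = M/S = 2.889 kip/in.
f_max = √(f_v² + f_b²) = √(0.535² + 2.889²) = 2.938 kip/in.
r_n/Ω = (1/2.0) × 0.6 × 70 × (0.707 × 0.4375) = 6.496 kip/in → adequate.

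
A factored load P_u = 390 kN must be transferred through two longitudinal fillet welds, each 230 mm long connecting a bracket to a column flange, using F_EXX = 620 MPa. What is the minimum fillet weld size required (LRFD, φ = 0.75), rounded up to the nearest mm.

Total weld length L = 460 mm.
Required throat t_e = P_u / (φ × 0.6 F_EXX × L) = 390 / (0.75 × 0.6 × 620 × 460 × 10⁻³) = 3.039 mm.
Required leg w = t_e / 0.707 = 4.298 mm → use 5 mm.

w = 5 mm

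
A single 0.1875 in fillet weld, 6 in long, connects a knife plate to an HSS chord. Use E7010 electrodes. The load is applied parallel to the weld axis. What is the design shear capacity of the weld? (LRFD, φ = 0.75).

φR_n ≈ 25.1 kips

E70XX → F_EXX = 70 ksi.
Effective throat t_e = 0.707 × 0.1875 = 0.1326 in.
Total length L = 6 in; A_we = 0.1326 × 6 = 0.7954 in².
F_nw = 0.6 F_EXX = 0.6 × 70 = 42 ksi.
φR_n = 0.75 × 42 × 0.7954 = 25.05 kips.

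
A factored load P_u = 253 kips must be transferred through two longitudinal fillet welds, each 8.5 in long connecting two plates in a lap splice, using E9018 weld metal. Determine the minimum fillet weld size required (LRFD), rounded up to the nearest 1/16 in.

w = 9/16 in

E90XX → F_EXX = 90 ksi.
Total weld length L = 17 in.
Required throat t_e = P_u / (φ × 0.6 F_EXX × L) = 253 / (0.75 × 0.6 × 90 × 17) = 0.3675 in.
Required leg w = t_e / 0.707 = 0.5198 in → use 9/16 in.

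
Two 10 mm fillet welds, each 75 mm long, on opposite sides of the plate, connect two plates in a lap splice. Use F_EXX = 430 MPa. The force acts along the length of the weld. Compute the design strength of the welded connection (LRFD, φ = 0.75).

Effective throat t_e = 0.707 × 10 = 7.07 mm.
Total length L = 150 mm; A_we = 7.07 × 150 = 1060 mm².
F_nw = 0.6 F_EXX = 0.6 × 430 = 258 MPa.
φR_n = 0.75 × 258 × 1060 × 10⁻³ = 205.2 kN.

φR_n ≈ 205 kN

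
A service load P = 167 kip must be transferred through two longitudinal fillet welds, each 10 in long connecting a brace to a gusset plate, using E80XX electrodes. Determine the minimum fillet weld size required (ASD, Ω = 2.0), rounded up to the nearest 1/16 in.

E80XX → F_EXX = 80 ksi.
Total weld length L = 20 in.
Required throat t_e = P × Ω / (0.6 F_EXX × L) = 167 × 2.0 / (0.6 × 80 × 20) = 0.3479 in.
Required leg w = t_e / 0.707 = 0.4921 in → use 1/2 in.

w = 1/2 in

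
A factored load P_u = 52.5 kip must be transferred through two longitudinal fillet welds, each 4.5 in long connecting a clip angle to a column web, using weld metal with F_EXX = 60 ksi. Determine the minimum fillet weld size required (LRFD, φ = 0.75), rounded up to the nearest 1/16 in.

Total weld length L = 9 in.
Required throat t_e = P_u / (φ × 0.6 F_EXX × L) = 52.5 / (0.75 × 0.6 × 60 × 9) = 0.216 in.
Required leg w = t_e / 0.707 = 0.3056 in → use 5/16 in.

w = 5/16 in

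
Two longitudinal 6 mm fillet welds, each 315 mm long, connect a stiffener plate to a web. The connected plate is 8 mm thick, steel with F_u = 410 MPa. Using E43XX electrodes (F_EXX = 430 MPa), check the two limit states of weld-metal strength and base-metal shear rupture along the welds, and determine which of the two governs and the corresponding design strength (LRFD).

t_e = 0.707 × 6 = 4.242 mm; L = 630 mm.
Weld metal: φR_n = 0.75 × 0.6 × 430 × 4.242 × 630 × 10⁻³ = 517.1 kN.
Base metal (shear rupture): φR_n = 0.75 × 0.6 × 410 × 8 × 630 × 10⁻³ = 929.9 kN.
Governing: weld metal.

φR_n ≈ 517 kN (weld metal governs)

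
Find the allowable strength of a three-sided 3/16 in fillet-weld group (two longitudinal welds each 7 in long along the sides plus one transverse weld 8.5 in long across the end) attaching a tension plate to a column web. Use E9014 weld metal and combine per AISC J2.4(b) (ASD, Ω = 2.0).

E90XX → F_EXX = 90 ksi.
t_e = 0.707 × 0.1875 = 0.1326 in.
R_nwl = 0.6 × 90 × 0.1326 × 14 = 100.2 kip (longitudinal, 2 welds).
R_nwt = 0.6 × 90 × 0.1326 × 8.5 = 60.85 kip (transverse, base value).
(i) R_nwl + R_nwt = 161.1 kip; (ii) 0.85 R_nwl + 1.5 R_nwt = 176.5 kip.
R_n = max = 176.5 kip [governs: (ii)]; R_n/Ω = 88.23 kip.

R_n/Ω ≈ 88.2 kip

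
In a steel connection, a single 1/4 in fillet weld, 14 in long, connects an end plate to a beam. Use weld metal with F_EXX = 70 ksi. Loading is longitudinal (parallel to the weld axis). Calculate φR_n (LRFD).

φR_n ≈ 77.9 kips

Effective throat t_e = 0.707 × 0.25 = 0.1767 in.
Total length L = 14 in; A_we = 0.1767 × 14 = 2.474 in².
F_nw = 0.6 F_EXX = 0.6 × 70 = 42 ksi.
φR_n = 0.75 × 42 × 2.474 = 77.95 kips.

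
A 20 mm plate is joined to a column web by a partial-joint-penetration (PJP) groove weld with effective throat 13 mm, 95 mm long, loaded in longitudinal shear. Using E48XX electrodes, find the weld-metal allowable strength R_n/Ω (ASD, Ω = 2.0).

R_n/Ω ≈ 178 kN

E48XX → F_EXX = 480 MPa.
Effective throat (given) t_e = 13 mm.
A_we = 13 × 95 = 1235 mm².
F_nw = 0.6 F_EXX = 288 MPa.
R_n/Ω = (288 × 1235) / 2.0 × 10⁻³ = 177.8 kN.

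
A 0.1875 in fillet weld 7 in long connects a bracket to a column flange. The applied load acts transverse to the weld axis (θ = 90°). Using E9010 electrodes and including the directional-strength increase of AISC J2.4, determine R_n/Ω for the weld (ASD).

R_n/Ω ≈ 37.6 kip

E90XX → F_EXX = 90 ksi.
t_e = 0.707 × 0.1875 = 0.1326 in; A_we = 0.1326 × 7 = 0.9279 in².
Directional factor: 1.0 + 0.5 sin^1.5(90°) = 1.5.
F_nw = 0.6 × 90 × 1.5 = 81 ksi.
R_n/Ω = (81 × 0.9279) / 2.0 = 37.58 kip.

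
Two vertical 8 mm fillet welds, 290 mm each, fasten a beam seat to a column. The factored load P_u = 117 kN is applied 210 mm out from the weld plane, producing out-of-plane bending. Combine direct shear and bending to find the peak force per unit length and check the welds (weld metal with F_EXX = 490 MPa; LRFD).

L_w = 2 × 290 = 580 mm; section modulus (unit throat) S = 2 × L²/6 = 28030 mm².
Direct shear f_v = P/L_w = 117×10³/580 = 201.7 N/mm.
Moment M = P × e = 117×10³ × 210 = 24570000 N·mm; bending f_b = M/S = 876.5 N/mm.
f_max = √(f_v² + f_b²) = √(201.7² + 876.5²) = 899.4 N/mm.
φr_n = 0.75 × 0.6 × 490 × (0.707 × 8) = 1247 N/mm → adequate.

f_max ≈ 899 N/mm; adequate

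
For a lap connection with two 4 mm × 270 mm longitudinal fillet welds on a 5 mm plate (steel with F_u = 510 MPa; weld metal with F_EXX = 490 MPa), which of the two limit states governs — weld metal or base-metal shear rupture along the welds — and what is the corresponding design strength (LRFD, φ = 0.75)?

t_e = 0.707 × 4 = 2.828 mm; L = 540 mm.
Weld metal: φR_n = 0.75 × 0.6 × 490 × 2.828 × 540 × 10⁻³ = 336.7 kN.
Base metal (shear rupture): φR_n = 0.75 × 0.6 × 510 × 5 × 540 × 10⁻³ = 619.7 kN.
Governing: weld metal.

φR_n ≈ 337 kN (weld metal governs)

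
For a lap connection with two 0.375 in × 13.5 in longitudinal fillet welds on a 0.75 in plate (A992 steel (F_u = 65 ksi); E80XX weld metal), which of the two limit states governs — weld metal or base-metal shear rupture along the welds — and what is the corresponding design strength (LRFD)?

φR_n ≈ 258 kip (weld metal governs)

E80XX → F_EXX = 80 ksi.
t_e = 0.707 × 0.375 = 0.2651 in; L = 27 in.
Weld metal: φR_n = 0.75 × 0.6 × 80 × 0.2651 × 27 = 257.7 kip.
Base metal (shear rupture): φR_n = 0.75 × 0.6 × 65 × 0.75 × 27 = 592.3 kip.
Governing: weld metal.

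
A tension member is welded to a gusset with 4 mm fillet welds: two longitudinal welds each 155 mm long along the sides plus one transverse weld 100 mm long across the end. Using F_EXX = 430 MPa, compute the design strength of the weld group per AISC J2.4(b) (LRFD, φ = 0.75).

t_e = 0.707 × 4 = 2.828 mm.
R_nwl = 0.6 × 430 × 2.828 × 310 × 10⁻³ = 226.2 kN (longitudinal, 2 welds).
R_nwt = 0.6 × 430 × 2.828 × 100 × 10⁻³ = 72.96 kN (transverse, base value).
(i) R_nwl + R_nwt = 299.1 kN; (ii) 0.85 R_nwl + 1.5 R_nwt = 301.7 kN.
R_n = max = 301.7 kN [governs: (ii)]; φR_n = 226.3 kN.

φR_n ≈ 226 kN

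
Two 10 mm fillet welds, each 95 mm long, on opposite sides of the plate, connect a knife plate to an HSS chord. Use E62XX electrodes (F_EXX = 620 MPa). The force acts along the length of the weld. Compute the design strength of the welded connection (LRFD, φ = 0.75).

Effective throat t_e = 0.707 × 10 = 7.07 mm.
Total length L = 190 mm; A_we = 7.07 × 190 = 1343 mm².
F_nw = 0.6 F_EXX = 0.6 × 620 = 372 MPa.
φR_n = 0.75 × 372 × 1343 × 10⁻³ = 374.8 kN.

φR_n ≈ 375 kN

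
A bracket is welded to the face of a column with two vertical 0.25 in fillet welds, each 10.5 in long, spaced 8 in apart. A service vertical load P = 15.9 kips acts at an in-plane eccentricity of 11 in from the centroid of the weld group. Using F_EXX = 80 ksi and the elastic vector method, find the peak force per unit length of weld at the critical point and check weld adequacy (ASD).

f_max ≈ 2.71 kip/in; adequate

Total weld length L_w = 21 in. Treat welds as unit-width lines.
Polar moment about centroid: J = 2[d³/12 + d(b/2)²] = 2[10.5³/12 + 10.5×4²] = 528.9 in³.
Direct shear f_v = P/L_w = 15.9 / 21 = 0.7571 kip/in (vertical).
Torsion M = P·e = 15.9 × 11 = 174.9 kip·in.
Critical point at (x, y) = (4, 5.25) from centroid. f_tx = M·y/J = 1.736 kip/in; f_ty = M·x/J = 1.323 kip/in.
Resultant f_max = √[f_tx² + (f_v + f_ty)²] = √[1.736² + (0.7571 + 1.323)²] = 2.709 kip/in.
Capacity per unit length: r_n/Ω = (1/2.0) × 0.6 × 80 × (0.707 × 0.25) = 4.242 kip/in.
2.709 ≤ 4.242 → adequate.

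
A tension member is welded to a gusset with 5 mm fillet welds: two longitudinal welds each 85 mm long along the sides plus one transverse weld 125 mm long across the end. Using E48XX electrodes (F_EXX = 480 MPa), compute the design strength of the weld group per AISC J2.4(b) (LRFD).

φR_n ≈ 254 kN

t_e = 0.707 × 5 = 3.535 mm.
R_nwl = 0.6 × 480 × 3.535 × 170 × 10⁻³ = 173.1 kN (longitudinal, 2 welds).
R_nwt = 0.6 × 480 × 3.535 × 125 × 10⁻³ = 127.3 kN (transverse, base value).
(i) R_nwl + R_nwt = 300.3 kN; (ii) 0.85 R_nwl + 1.5 R_nwt = 338 kN.
R_n = max = 338 kN [governs: (ii)]; φR_n = 253.5 kN.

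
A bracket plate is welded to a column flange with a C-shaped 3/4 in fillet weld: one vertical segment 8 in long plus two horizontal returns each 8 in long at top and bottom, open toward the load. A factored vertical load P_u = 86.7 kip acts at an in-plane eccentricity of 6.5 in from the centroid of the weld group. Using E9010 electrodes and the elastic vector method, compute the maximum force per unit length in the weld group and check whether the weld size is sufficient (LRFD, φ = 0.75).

f_max ≈ 11.1 kip/in; adequate

E90XX → F_EXX = 90 ksi.
Total weld length L_w = 24 in. Treat welds as unit-width lines.
Centroid: x̄ = 2×8×4 / 24 = 2.667 in from the vertical weld.
Polar moment about centroid: J = I_x + I_y = [8³/12 + 2×8×4²] + [8×2.667² + 2(8³/12 + 8×1.333²)] = 469.3 in³.
Direct shear f_v = P/L_w = 86.7 / 24 = 3.613 kip/in (vertical).
Torsion M = P·e = 86.7 × 6.5 = 563.55 kip·in.
Critical point at (x, y) = (5.333, 4) from centroid. f_tx = M·y/J = 4.803 kip/in; f_ty = M·x/J = 6.404 kip/in.
Resultant f_max = √[f_tx² + (f_v + f_ty)²] = √[4.803² + (3.613 + 6.404)²] = 11.11 kip/in.
Capacity per unit length: φr_n = 0.75 × 0.6 × 90 × (0.707 × 0.75) = 21.48 kip/in.
11.11 ≤ 21.48 → adequate.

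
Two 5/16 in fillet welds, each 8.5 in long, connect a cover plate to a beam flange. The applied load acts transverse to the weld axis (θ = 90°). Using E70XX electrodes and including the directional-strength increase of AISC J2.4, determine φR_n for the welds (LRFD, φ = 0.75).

φR_n ≈ 177 kip

E70XX → F_EXX = 70 ksi.
t_e = 0.707 × 0.3125 = 0.2209 in; A_we = 0.2209 × 17 = 3.756 in².
Directional factor: 1.0 + 0.5 sin^1.5(90°) = 1.5.
F_nw = 0.6 × 70 × 1.5 = 63 ksi.
φR_n = 0.75 × 63 × 3.756 = 177.5 kip.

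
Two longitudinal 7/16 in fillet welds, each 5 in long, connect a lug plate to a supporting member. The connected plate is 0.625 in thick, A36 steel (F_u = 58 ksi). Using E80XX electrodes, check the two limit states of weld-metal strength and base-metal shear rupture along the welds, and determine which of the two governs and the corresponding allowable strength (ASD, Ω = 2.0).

E80XX → F_EXX = 80 ksi.
t_e = 0.707 × 0.4375 = 0.3093 in; L = 10 in.
Weld metal: R_n/Ω = (1/2.0) × 0.6 × 80 × 0.3093 × 10 = 74.23 kips.
Base metal (shear rupture): R_n/Ω = (1/2.0) × 0.6 × 58 × 0.625 × 10 = 108.8 kips.
Governing: weld metal.

R_n/Ω ≈ 74.2 kips (weld metal governs)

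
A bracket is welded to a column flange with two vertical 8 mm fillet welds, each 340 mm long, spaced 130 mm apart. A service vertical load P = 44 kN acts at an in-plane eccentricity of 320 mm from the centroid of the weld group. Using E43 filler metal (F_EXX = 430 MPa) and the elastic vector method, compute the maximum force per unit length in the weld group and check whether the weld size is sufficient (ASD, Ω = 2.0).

f_max ≈ 301 N/mm; adequate

Total weld length L_w = 680 mm. Treat welds as unit-width lines.
Polar moment about centroid: J = 2[d³/12 + d(b/2)²] = 2[340³/12 + 340×65²] = 9424000 mm³.
Direct shear f_v = P/L_w = 44×10³ / 680 = 64.71 N/mm (vertical).
Torsion M = P·e = 44×10³ × 320 = 14080000 N·mm.
Critical point at (x, y) = (65, 170) from centroid. f_tx = M·y/J = 254 N/mm; f_ty = M·x/J = 97.12 N/mm.
Resultant f_max = √[f_tx² + (f_v + f_ty)²] = √[254² + (64.71 + 97.12)²] = 301.2 N/mm.
Capacity per unit length: r_n/Ω = (1/2.0) × 0.6 × 430 × (0.707 × 8) = 729.6 N/mm.
301.2 ≤ 729.6 → adequate.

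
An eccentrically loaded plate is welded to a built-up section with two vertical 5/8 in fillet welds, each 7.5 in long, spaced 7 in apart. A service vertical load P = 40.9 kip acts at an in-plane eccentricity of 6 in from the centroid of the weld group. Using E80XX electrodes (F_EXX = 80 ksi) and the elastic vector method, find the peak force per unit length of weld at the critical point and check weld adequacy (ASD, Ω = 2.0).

Total weld length L_w = 15 in. Treat welds as unit-width lines.
Polar moment about centroid: J = 2[d³/12 + d(b/2)²] = 2[7.5³/12 + 7.5×3.5²] = 254.1 in³.
Direct shear f_v = P/L_w = 40.9 / 15 = 2.727 kip/in (vertical).
Torsion M = P·e = 40.9 × 6 = 245.4 kip·in.
Critical point at (x, y) = (3.5, 3.75) from centroid. f_tx = M·y/J = 3.622 kip/in; f_ty = M·x/J = 3.381 kip/in.
Resultant f_max = √[f_tx² + (f_v + f_ty)²] = √[3.622² + (2.727 + 3.381)²] = 7.101 kip/in.
Capacity per unit length: r_n/Ω = (1/2.0) × 0.6 × 80 × (0.707 × 0.625) = 10.6 kip/in.
7.101 ≤ 10.6 → adequate.

f_max ≈ 7.1 kip/in; adequate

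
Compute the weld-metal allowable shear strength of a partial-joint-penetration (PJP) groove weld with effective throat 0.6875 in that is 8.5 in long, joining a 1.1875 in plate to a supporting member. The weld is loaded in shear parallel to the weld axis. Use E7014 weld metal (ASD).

E70XX → F_EXX = 70 ksi.
Effective throat (given) t_e = 0.6875 in.
A_we = 0.6875 × 8.5 = 5.844 in².
F_nw = 0.6 F_EXX = 42 ksi.
R_n/Ω = (42 × 5.844) / 2.0 = 122.7 kip.

R_n/Ω ≈ 123 kip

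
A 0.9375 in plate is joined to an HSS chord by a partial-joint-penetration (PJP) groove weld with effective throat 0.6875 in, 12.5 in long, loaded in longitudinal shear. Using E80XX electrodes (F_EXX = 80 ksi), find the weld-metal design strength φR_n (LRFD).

Effective throat (given) t_e = 0.6875 in.
A_we = 0.6875 × 12.5 = 8.594 in².
F_nw = 0.6 F_EXX = 48 ksi.
φR_n = 0.75 × 48 × 8.594 = 309.4 kips.

φR_n ≈ 309 kips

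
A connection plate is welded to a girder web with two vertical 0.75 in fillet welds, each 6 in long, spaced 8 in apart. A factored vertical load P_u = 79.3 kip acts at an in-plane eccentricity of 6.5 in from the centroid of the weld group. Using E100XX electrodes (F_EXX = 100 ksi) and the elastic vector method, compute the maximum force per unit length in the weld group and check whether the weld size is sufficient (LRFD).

Total weld length L_w = 12 in. Treat welds as unit-width lines.
Polar moment about centroid: J = 2[d³/12 + d(b/2)²] = 2[6³/12 + 6×4²] = 228 in³.
Direct shear f_v = P/L_w = 79.3 / 12 = 6.608 kip/in (vertical).
Torsion M = P·e = 79.3 × 6.5 = 515.45 kip·in.
Critical point at (x, y) = (4, 3) from centroid. f_tx = M·y/J = 6.782 kip/in; f_ty = M·x/J = 9.043 kip/in.
Resultant f_max = √[f_tx² + (f_v + f_ty)²] = √[6.782² + (6.608 + 9.043)²] = 17.06 kip/in.
Capacity per unit length: φr_n = 0.75 × 0.6 × 100 × (0.707 × 0.75) = 23.86 kip/in.
17.06 ≤ 23.86 → adequate.

f_max ≈ 17.1 kip/in; adequate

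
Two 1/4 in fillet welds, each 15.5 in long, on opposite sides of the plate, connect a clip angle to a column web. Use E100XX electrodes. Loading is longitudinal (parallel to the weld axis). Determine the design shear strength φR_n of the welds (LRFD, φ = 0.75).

E100XX → F_EXX = 100 ksi.
Effective throat t_e = 0.707 × 0.25 = 0.1767 in.
Total length L = 31 in; A_we = 0.1767 × 31 = 5.479 in².
F_nw = 0.6 F_EXX = 0.6 × 100 = 60 ksi.
φR_n = 0.75 × 60 × 5.479 = 246.6 kips.

φR_n ≈ 247 kips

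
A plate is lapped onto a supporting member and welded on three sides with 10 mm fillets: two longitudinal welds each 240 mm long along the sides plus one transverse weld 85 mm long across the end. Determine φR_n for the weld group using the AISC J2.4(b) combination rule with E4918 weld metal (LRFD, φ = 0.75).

E49XX → F_EXX = 490 MPa.
t_e = 0.707 × 10 = 7.07 mm.
R_nwl = 0.6 × 490 × 7.07 × 480 × 10⁻³ = 997.7 kN (longitudinal, 2 welds).
R_nwt = 0.6 × 490 × 7.07 × 85 × 10⁻³ = 176.7 kN (transverse, base value).
(i) R_nwl + R_nwt = 1174 kN; (ii) 0.85 R_nwl + 1.5 R_nwt = 1113 kN.
R_n = max = 1174 kN [governs: (i)]; φR_n = 880.8 kN.

φR_n ≈ 881 kN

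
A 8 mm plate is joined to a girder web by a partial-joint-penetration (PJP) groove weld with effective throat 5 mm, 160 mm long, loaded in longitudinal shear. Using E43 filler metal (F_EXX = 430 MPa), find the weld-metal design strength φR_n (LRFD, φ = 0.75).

Effective throat (given) t_e = 5 mm.
A_we = 5 × 160 = 800 mm².
F_nw = 0.6 F_EXX = 258 MPa.
φR_n = 0.75 × 258 × 800 × 10⁻³ = 154.8 kN.

φR_n ≈ 155 kN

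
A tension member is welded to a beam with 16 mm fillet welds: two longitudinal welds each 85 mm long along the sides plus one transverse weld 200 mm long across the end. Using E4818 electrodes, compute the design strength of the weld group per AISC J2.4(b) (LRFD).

E48XX → F_EXX = 480 MPa.
t_e = 0.707 × 16 = 11.31 mm.
R_nwl = 0.6 × 480 × 11.31 × 170 × 10⁻³ = 553.8 kN (longitudinal, 2 welds).
R_nwt = 0.6 × 480 × 11.31 × 200 × 10⁻³ = 651.6 kN (transverse, base value).
(i) R_nwl + R_nwt = 1205 kN; (ii) 0.85 R_nwl + 1.5 R_nwt = 1448 kN.
R_n = max = 1448 kN [governs: (ii)]; φR_n = 1086 kN.

φR_n ≈ 1090 kN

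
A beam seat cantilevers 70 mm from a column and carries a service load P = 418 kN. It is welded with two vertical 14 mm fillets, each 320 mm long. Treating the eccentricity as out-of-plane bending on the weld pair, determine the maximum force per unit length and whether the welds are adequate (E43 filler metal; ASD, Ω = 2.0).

f_max ≈ 1080 N/mm; adequate

E43XX → F_EXX = 430 MPa.
L_w = 2 × 320 = 640 mm; section modulus (unit throat) S = 2 × L²/6 = 34130 mm².
Direct shear f_v = P/L_w = 418×10³/640 = 653.1 N/mm.
Moment M = P × e = 418×10³ × 70 = 29260000 N·mm; bending f_b = M/S = 857.2 N/mm.
f_max = √(f_v² + f_b²) = √(653.1² + 857.2²) = 1078 N/mm.
r_n/Ω = (1/2.0) × 0.6 × 430 × (0.707 × 14) = 1277 N/mm → adequate.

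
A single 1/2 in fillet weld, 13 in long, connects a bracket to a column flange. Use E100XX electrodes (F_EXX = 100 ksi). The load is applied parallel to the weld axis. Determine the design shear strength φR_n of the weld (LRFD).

φR_n ≈ 207 kips

Effective throat t_e = 0.707 × 0.5 = 0.3535 in.
Total length L = 13 in; A_we = 0.3535 × 13 = 4.595 in².
F_nw = 0.6 F_EXX = 0.6 × 100 = 60 ksi.
φR_n = 0.75 × 60 × 4.595 = 206.8 kips.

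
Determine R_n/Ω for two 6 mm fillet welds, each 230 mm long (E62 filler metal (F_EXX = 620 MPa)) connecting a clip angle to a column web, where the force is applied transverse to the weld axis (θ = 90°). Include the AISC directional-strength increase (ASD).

R_n/Ω ≈ 544 kN

t_e = 0.707 × 6 = 4.242 mm; A_we = 4.242 × 460 = 1951 mm².
Directional factor: 1.0 + 0.5 sin^1.5(90°) = 1.5.
F_nw = 0.6 × 620 × 1.5 = 558 MPa.
R_n/Ω = (558 × 1951) / 2.0 × 10⁻³ = 544.4 kN.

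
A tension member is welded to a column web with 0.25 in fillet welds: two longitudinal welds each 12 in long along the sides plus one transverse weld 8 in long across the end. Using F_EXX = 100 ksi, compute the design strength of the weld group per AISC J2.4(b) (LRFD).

t_e = 0.707 × 0.25 = 0.1767 in.
R_nwl = 0.6 × 100 × 0.1767 × 24 = 254.5 kips (longitudinal, 2 welds).
R_nwt = 0.6 × 100 × 0.1767 × 8 = 84.84 kips (transverse, base value).
(i) R_nwl + R_nwt = 339.4 kips; (ii) 0.85 R_nwl + 1.5 R_nwt = 343.6 kips.
R_n = max = 343.6 kips [governs: (ii)]; φR_n = 257.7 kips.

φR_n ≈ 258 kips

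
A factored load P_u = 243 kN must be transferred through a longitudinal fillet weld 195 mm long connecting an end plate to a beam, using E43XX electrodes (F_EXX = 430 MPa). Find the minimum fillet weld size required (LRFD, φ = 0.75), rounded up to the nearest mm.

w = 10 mm

Total weld length L = 195 mm.
Required throat t_e = P_u / (φ × 0.6 F_EXX × L) = 243 / (0.75 × 0.6 × 430 × 195 × 10⁻³) = 6.44 mm.
Required leg w = t_e / 0.707 = 9.109 mm → use 10 mm.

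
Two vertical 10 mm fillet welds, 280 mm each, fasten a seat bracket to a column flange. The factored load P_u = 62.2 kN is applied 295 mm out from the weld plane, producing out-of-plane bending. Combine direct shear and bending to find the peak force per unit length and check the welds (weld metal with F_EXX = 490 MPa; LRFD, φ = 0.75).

L_w = 2 × 280 = 560 mm; section modulus (unit throat) S = 2 × L²/6 = 26130 mm².
Direct shear f_v = P/L_w = 62.2×10³/560 = 111.1 N/mm.
Moment M = P × e = 62.2×10³ × 295 = 18349000 N·mm; bending f_b = M/S = 702.1 N/mm.
f_max = √(f_v² + f_b²) = √(111.1² + 702.1²) = 710.9 N/mm.
φr_n = 0.75 × 0.6 × 490 × (0.707 × 10) = 1559 N/mm → adequate.

f_max ≈ 711 N/mm; adequate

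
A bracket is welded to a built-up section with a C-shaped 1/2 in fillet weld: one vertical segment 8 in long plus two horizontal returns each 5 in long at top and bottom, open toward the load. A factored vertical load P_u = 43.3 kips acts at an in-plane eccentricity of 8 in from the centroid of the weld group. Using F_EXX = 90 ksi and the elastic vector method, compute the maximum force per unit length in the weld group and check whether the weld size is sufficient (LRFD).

f_max ≈ 9.22 kip/in; adequate

Total weld length L_w = 18 in. Treat welds as unit-width lines.
Centroid: x̄ = 2×5×2.5 / 18 = 1.389 in from the vertical weld.
Polar moment about centroid: J = I_x + I_y = [8³/12 + 2×5×4²] + [8×1.389² + 2(5³/12 + 5×1.111²)] = 251.3 in³.
Direct shear f_v = P/L_w = 43.3 / 18 = 2.406 kip/in (vertical).
Torsion M = P·e = 43.3 × 8 = 346.4 kip·in.
Critical point at (x, y) = (3.611, 4) from centroid. f_tx = M·y/J = 5.514 kip/in; f_ty = M·x/J = 4.978 kip/in.
Resultant f_max = √[f_tx² + (f_v + f_ty)²] = √[5.514² + (2.406 + 4.978)²] = 9.215 kip/in.
Capacity per unit length: φr_n = 0.75 × 0.6 × 90 × (0.707 × 0.5) = 14.32 kip/in.
9.215 ≤ 14.32 → adequate.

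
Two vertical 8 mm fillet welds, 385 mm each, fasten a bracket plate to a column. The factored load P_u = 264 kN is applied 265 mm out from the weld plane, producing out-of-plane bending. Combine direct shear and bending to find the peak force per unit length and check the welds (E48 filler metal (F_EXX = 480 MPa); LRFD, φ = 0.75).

f_max ≈ 1460 N/mm; NOT adequate

L_w = 2 × 385 = 770 mm; section modulus (unit throat) S = 2 × L²/6 = 49410 mm².
Direct shear f_v = P/L_w = 264×10³/770 = 342.9 N/mm.
Moment M = P × e = 264×10³ × 265 = 69960000 N·mm; bending f_b = M/S = 1416 N/mm.
f_max = √(f_v² + f_b²) = √(342.9² + 1416²) = 1457 N/mm.
φr_n = 0.75 × 0.6 × 480 × (0.707 × 8) = 1222 N/mm → NOT adequate.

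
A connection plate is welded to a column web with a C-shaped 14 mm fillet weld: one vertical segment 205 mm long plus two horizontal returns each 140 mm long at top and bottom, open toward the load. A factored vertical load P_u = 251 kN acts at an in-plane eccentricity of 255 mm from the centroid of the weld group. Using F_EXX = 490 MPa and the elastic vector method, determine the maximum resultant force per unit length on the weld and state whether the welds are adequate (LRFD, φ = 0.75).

f_max ≈ 2340 N/mm; NOT adequate

Total weld length L_w = 485 mm. Treat welds as unit-width lines.
Centroid: x̄ = 2×140×70 / 485 = 40.41 mm from the vertical weld.
Polar moment about centroid: J = I_x + I_y = [205³/12 + 2×140×102.5²] + [205×40.41² + 2(140³/12 + 140×29.59²)] = 4697000 mm³.
Direct shear f_v = P/L_w = 251×10³ / 485 = 517.5 N/mm (vertical).
Torsion M = P·e = 251×10³ × 255 = 64005000 N·mm.
Critical point at (x, y) = (99.59, 102.5) from centroid. f_tx = M·y/J = 1397 N/mm; f_ty = M·x/J = 1357 N/mm.
Resultant f_max = √[f_tx² + (f_v + f_ty)²] = √[1397² + (517.5 + 1357)²] = 2338 N/mm.
Capacity per unit length: φr_n = 0.75 × 0.6 × 490 × (0.707 × 14) = 2183 N/mm.
2338 > 2183 → NOT adequate.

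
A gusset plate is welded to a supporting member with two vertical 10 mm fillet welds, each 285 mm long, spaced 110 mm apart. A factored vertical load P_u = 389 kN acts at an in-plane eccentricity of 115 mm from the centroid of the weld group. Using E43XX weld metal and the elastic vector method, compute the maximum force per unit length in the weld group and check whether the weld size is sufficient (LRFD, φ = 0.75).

E43XX → F_EXX = 430 MPa.
Total weld length L_w = 570 mm. Treat welds as unit-width lines.
Polar moment about centroid: J = 2[d³/12 + d(b/2)²] = 2[285³/12 + 285×55²] = 5582000 mm³.
Direct shear f_v = P/L_w = 389×10³ / 570 = 682.5 N/mm (vertical).
Torsion M = P·e = 389×10³ × 115 = 44735000 N·mm.
Critical point at (x, y) = (55, 142.5) from centroid. f_tx = M·y/J = 1142 N/mm; f_ty = M·x/J = 440.7 N/mm.
Resultant f_max = √[f_tx² + (f_v + f_ty)²] = √[1142² + (682.5 + 440.7)²] = 1602 N/mm.
Capacity per unit length: φr_n = 0.75 × 0.6 × 430 × (0.707 × 10) = 1368 N/mm.
1602 > 1368 → NOT adequate.

f_max ≈ 1600 N/mm; NOT adequate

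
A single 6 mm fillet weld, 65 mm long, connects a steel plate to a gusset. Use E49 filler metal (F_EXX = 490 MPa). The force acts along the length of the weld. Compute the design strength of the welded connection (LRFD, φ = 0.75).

Effective throat t_e = 0.707 × 6 = 4.242 mm.
Total length L = 65 mm; A_we = 4.242 × 65 = 275.7 mm².
F_nw = 0.6 F_EXX = 0.6 × 490 = 294 MPa.
φR_n = 0.75 × 294 × 275.7 × 10⁻³ = 60.8 kN.

φR_n ≈ 60.8 kN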